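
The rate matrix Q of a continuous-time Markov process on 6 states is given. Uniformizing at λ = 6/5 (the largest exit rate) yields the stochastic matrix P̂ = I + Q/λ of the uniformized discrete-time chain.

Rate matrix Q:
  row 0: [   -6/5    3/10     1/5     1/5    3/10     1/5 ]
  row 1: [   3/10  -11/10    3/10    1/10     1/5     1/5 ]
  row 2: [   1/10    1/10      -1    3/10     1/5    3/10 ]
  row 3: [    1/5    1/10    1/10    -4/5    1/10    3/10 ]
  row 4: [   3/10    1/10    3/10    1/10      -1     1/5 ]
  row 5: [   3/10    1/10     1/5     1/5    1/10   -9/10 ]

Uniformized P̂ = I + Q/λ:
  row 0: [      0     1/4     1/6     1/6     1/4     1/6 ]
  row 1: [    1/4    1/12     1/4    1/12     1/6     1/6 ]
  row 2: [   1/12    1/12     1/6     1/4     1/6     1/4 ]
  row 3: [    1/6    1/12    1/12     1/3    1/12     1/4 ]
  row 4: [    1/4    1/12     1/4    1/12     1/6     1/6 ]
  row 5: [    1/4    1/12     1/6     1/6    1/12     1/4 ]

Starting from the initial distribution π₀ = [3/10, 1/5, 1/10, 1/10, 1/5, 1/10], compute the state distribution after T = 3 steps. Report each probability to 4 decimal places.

π = [0.1630, 0.1112, 0.1729, 0.1906, 0.1477, 0.2145]

t=0: π = [0.3000, 0.2000, 0.1000, 0.1000, 0.2000, 0.1000]
t=1: π = [0.1500, 0.1333, 0.1917, 0.1583, 0.1750, 0.1917]
t=2: π = [0.1674, 0.1083, 0.1792, 0.1833, 0.1500, 0.2118]
t=3: π = [0.1630, 0.1112, 0.1729, 0.1906, 0.1477, 0.2145]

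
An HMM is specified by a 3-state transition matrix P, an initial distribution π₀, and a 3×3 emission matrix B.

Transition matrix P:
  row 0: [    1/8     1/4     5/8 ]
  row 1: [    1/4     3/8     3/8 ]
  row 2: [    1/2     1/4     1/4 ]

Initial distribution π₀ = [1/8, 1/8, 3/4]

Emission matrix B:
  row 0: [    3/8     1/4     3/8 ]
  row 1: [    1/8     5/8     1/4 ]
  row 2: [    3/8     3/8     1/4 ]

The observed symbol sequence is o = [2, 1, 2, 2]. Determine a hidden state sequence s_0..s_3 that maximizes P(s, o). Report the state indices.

path = [2, 0, 2, 0]

t=0: δ = [4.688e-02, 3.125e-02, 1.875e-01]  (obs o_0=2)
t=1: δ = [2.344e-02, 2.930e-02, 1.758e-02]  ψ = [2, 2, 2]  (obs o_1=1)
t=2: δ = [3.296e-03, 2.747e-03, 3.662e-03]  ψ = [2, 1, 0]  (obs o_2=2)
t=3: δ = [6.866e-04, 2.575e-04, 5.150e-04]  ψ = [2, 1, 0]  (obs o_3=2)
backtrack: best end state = 0; path = [2, 0, 2, 0]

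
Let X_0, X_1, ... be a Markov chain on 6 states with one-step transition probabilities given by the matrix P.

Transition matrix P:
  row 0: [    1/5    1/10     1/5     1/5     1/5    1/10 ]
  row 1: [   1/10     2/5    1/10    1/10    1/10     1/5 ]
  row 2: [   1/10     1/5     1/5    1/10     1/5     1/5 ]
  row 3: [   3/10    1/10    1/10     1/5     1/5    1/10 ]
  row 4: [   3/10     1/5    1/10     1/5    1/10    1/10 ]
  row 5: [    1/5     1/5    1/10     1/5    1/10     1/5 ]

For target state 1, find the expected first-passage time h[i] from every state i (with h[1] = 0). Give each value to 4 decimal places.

h = [6.8972, 0.0000, 6.1379, 6.9732, 6.3393, 6.2773]

First-step conditioning: h[1] = 0; for i ≠ 1, h[i] = 1 + Σ_k P[i][k]·h[k].
  h[0] = 1 + 1/5·h[0] + 1/5·h[2] + 1/5·h[3] + 1/5·h[4] + 1/10·h[5]
  h[2] = 1 + 1/10·h[0] + 1/5·h[2] + 1/10·h[3] + 1/5·h[4] + 1/5·h[5]
  h[3] = 1 + 3/10·h[0] + 1/10·h[2] + 1/5·h[3] + 1/5·h[4] + 1/10·h[5]
  h[4] = 1 + 3/10·h[0] + 1/10·h[2] + 1/5·h[3] + 1/10·h[4] + 1/10·h[5]
  h[5] = 1 + 1/5·h[0] + 1/10·h[2] + 1/5·h[3] + 1/10·h[4] + 1/5·h[5]
Solving the 5×5 linear system over states ≠ 1 gives exactly h = [19802/2871, 0, 178/29, 1820/261, 18200/2871, 18022/2871] (h[1] = 0 is the target).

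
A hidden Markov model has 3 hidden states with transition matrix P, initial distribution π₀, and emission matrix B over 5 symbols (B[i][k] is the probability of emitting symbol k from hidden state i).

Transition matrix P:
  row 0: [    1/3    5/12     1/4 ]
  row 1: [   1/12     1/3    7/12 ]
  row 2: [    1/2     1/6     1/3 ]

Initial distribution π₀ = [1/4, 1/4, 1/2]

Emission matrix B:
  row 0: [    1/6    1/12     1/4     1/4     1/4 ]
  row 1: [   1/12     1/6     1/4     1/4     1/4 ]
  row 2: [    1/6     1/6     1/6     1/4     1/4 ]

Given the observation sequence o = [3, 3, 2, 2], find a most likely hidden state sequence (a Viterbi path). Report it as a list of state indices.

t=0: δ = [6.250e-02, 6.250e-02, 1.250e-01]  (obs o_0=3)
t=1: δ = [1.562e-02, 6.510e-03, 1.042e-02]  ψ = [2, 0, 2]  (obs o_1=3)
t=2: δ = [1.302e-03, 1.628e-03, 6.510e-04]  ψ = [0, 0, 0]  (obs o_2=2)
t=3: δ = [1.085e-04, 1.356e-04, 1.582e-04]  ψ = [0, 0, 1]  (obs o_3=2)
backtrack: best end state = 2; path = [2, 0, 1, 2]

path = [2, 0, 1, 2]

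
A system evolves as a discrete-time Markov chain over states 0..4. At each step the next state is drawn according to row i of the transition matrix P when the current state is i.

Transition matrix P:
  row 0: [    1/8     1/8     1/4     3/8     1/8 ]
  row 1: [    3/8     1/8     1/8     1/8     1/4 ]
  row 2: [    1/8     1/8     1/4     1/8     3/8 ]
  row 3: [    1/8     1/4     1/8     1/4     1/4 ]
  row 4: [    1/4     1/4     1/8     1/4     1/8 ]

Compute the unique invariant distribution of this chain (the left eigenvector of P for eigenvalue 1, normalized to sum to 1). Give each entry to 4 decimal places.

Balance equations π_j = Σ_i π_i·P[i][j]:
  π_0 = 1/8·π_0 + 3/8·π_1 + 1/8·π_2 + 1/8·π_3 + 1/4·π_4
  π_1 = 1/8·π_0 + 1/8·π_1 + 1/8·π_2 + 1/4·π_3 + 1/4·π_4
  π_2 = 1/4·π_0 + 1/8·π_1 + 1/4·π_2 + 1/8·π_3 + 1/8·π_4
  π_3 = 3/8·π_0 + 1/8·π_1 + 1/8·π_2 + 1/4·π_3 + 1/4·π_4
  normalize: π_0 + π_1 + π_2 + π_3 + π_4 = 1
Solving the linear system gives exactly π = [52/263, 143/789, 45/263, 182/789, 173/789].

π = [0.1977, 0.1812, 0.1711, 0.2307, 0.2193]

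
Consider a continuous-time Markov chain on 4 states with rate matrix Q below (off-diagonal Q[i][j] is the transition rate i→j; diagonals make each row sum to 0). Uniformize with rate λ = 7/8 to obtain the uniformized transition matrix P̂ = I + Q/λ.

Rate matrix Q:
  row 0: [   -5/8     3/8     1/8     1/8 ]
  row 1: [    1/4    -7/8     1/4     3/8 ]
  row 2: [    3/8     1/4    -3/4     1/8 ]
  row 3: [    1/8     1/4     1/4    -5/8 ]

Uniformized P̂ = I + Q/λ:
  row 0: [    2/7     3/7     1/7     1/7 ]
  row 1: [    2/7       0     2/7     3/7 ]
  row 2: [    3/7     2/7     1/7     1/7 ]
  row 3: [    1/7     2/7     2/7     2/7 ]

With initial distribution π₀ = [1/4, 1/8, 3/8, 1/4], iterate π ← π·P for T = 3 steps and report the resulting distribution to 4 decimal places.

t=0: π = [0.2500, 0.1250, 0.3750, 0.2500]
t=1: π = [0.3036, 0.2857, 0.1964, 0.2143]
t=2: π = [0.2832, 0.2474, 0.2143, 0.2551]
t=3: π = [0.2799, 0.2555, 0.2147, 0.2500]

π = [0.2799, 0.2555, 0.2147, 0.2500]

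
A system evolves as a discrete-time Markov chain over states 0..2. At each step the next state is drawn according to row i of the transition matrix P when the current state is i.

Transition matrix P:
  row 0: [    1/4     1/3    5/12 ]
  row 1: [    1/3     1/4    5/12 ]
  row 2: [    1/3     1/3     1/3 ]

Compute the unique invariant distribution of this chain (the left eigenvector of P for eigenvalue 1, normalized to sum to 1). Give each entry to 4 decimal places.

Balance equations π_j = Σ_i π_i·P[i][j]:
  π_0 = 1/4·π_0 + 1/3·π_1 + 1/3·π_2
  π_1 = 1/3·π_0 + 1/4·π_1 + 1/3·π_2
  normalize: π_0 + π_1 + π_2 = 1
Solving the linear system gives exactly π = [4/13, 4/13, 5/13].

π = [0.3077, 0.3077, 0.3846]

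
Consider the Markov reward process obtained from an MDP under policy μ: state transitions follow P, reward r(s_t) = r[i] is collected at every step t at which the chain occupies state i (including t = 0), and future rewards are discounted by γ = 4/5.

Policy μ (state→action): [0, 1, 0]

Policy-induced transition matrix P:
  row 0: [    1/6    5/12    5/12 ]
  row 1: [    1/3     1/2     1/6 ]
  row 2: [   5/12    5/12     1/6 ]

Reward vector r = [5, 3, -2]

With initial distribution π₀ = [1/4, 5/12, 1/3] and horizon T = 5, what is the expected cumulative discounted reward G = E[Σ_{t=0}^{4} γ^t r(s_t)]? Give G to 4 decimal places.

t=0: π = [0.2500, 0.4167, 0.3333], E[r] = 1.8333, γ^t·E[r] = 1.833333, running G = 1.833333
t=1: π = [0.3194, 0.4514, 0.2292], E[r] = 2.4931, γ^t·E[r] = 1.994444, running G = 3.827778
t=2: π = [0.2992, 0.4543, 0.2465], E[r] = 2.3657, γ^t·E[r] = 1.514074, running G = 5.341852
t=3: π = [0.3040, 0.4545, 0.2415], E[r] = 2.4007, γ^t·E[r] = 1.229160, running G = 6.571012
t=4: π = [0.3028, 0.4545, 0.2427], E[r] = 2.3922, γ^t·E[r] = 0.979855, running G = 7.550867

G = 7.5509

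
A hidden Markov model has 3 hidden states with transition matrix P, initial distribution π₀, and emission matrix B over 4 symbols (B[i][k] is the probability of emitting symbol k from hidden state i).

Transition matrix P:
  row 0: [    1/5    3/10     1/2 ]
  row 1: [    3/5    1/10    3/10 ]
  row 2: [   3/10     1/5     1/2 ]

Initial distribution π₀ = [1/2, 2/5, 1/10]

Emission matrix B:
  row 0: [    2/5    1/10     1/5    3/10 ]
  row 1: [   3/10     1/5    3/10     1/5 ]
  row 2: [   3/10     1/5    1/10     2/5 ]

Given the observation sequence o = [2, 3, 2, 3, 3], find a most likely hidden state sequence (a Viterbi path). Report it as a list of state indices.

t=0: δ = [1.000e-01, 1.200e-01, 1.000e-02]  (obs o_0=2)
t=1: δ = [2.160e-02, 6.000e-03, 2.000e-02]  ψ = [1, 0, 0]  (obs o_1=3)
t=2: δ = [1.200e-03, 1.944e-03, 1.080e-03]  ψ = [2, 0, 0]  (obs o_2=2)
t=3: δ = [3.499e-04, 7.200e-05, 2.400e-04]  ψ = [1, 0, 0]  (obs o_3=3)
t=4: δ = [2.160e-05, 2.100e-05, 6.998e-05]  ψ = [2, 0, 0]  (obs o_4=3)
backtrack: best end state = 2; path = [1, 0, 1, 0, 2]

path = [1, 0, 1, 0, 2]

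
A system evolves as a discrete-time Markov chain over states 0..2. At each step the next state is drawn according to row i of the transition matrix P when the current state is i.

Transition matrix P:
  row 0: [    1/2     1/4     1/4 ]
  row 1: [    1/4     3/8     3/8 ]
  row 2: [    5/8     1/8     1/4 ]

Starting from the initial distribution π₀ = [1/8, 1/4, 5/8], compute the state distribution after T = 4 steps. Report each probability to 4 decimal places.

t=0: π = [0.1250, 0.2500, 0.6250]
t=1: π = [0.5156, 0.2031, 0.2813]
t=2: π = [0.4844, 0.2402, 0.2754]
t=3: π = [0.4744, 0.2456, 0.2800]
t=4: π = [0.4736, 0.2457, 0.2807]

π = [0.4736, 0.2457, 0.2807]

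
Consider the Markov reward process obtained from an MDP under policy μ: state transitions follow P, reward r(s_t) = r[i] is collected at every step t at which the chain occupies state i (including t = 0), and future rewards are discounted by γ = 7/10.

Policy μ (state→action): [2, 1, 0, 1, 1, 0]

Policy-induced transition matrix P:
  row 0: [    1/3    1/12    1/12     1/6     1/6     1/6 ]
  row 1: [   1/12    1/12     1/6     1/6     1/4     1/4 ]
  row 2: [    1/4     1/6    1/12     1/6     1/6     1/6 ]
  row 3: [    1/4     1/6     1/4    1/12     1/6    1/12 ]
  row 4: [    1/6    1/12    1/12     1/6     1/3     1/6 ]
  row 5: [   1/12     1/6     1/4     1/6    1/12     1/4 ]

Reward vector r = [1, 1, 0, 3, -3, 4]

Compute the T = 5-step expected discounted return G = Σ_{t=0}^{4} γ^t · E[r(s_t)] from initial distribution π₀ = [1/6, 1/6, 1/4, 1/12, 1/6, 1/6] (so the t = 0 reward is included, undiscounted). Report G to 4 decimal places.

t=0: π = [0.1667, 0.1667, 0.2500, 0.0833, 0.1667, 0.1667], E[r] = 0.7500, γ^t·E[r] = 0.750000, running G = 0.750000
t=1: π = [0.1944, 0.1250, 0.1389, 0.1597, 0.1944, 0.1875], E[r] = 0.9653, γ^t·E[r] = 0.675694, running G = 1.425694
t=2: π = [0.1979, 0.1238, 0.1516, 0.1534, 0.1939, 0.1794], E[r] = 0.9178, γ^t·E[r] = 0.449734, running G = 1.875428
t=3: π = [0.1998, 0.1237, 0.1491, 0.1539, 0.1943, 0.1792], E[r] = 0.9187, γ^t·E[r] = 0.315128, running G = 2.190556
t=4: π = [0.2000, 0.1235, 0.1491, 0.1538, 0.1944, 0.1791], E[r] = 0.9180, γ^t·E[r] = 0.220420, running G = 2.410976

G = 2.4110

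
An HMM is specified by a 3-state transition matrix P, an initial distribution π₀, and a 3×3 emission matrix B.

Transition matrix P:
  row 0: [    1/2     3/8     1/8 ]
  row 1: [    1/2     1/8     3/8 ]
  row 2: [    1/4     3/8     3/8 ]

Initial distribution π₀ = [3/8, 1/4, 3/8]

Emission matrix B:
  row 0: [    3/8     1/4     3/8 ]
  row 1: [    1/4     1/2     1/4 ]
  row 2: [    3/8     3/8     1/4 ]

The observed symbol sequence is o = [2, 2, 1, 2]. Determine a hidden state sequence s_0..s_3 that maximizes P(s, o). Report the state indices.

path = [0, 0, 1, 0]

t=0: δ = [1.406e-01, 6.250e-02, 9.375e-02]  (obs o_0=2)
t=1: δ = [2.637e-02, 1.318e-02, 8.789e-03]  ψ = [0, 0, 2]  (obs o_1=2)
t=2: δ = [3.296e-03, 4.944e-03, 1.854e-03]  ψ = [0, 0, 1]  (obs o_2=1)
t=3: δ = [9.270e-04, 3.090e-04, 4.635e-04]  ψ = [1, 0, 1]  (obs o_3=2)
backtrack: best end state = 0; path = [0, 0, 1, 0]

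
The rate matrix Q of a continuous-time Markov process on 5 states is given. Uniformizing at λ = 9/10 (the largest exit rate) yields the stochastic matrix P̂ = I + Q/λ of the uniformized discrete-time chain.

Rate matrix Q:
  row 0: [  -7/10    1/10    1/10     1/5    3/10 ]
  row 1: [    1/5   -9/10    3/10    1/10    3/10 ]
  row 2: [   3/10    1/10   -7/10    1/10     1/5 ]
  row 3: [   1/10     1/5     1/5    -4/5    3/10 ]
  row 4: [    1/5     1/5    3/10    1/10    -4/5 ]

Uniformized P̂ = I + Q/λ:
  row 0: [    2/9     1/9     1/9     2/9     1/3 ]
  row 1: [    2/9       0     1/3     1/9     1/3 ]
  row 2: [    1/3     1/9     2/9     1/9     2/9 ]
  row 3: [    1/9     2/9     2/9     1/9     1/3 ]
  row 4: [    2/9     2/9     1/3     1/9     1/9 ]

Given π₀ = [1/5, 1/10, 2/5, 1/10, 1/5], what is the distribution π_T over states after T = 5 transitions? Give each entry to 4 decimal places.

π = [0.2336, 0.1388, 0.2396, 0.1371, 0.2509]

t=0: π = [0.2000, 0.1000, 0.4000, 0.1000, 0.2000]
t=1: π = [0.2556, 0.1333, 0.2333, 0.1333, 0.2444]
t=2: π = [0.2333, 0.1383, 0.2358, 0.1395, 0.2531]
t=3: π = [0.2329, 0.1394, 0.2398, 0.1370, 0.2509]
t=4: π = [0.2336, 0.1387, 0.2397, 0.1370, 0.2509]
t=5: π = [0.2336, 0.1388, 0.2396, 0.1371, 0.2509]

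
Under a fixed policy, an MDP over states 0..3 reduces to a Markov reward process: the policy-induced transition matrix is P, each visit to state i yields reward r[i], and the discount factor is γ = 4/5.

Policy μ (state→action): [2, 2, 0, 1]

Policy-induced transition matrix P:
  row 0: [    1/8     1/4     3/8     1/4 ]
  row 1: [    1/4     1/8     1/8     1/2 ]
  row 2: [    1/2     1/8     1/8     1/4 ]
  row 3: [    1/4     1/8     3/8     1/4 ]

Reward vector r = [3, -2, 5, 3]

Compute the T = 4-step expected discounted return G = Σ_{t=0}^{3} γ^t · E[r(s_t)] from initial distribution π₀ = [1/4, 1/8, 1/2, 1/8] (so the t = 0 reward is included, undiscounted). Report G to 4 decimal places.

t=0: π = [0.2500, 0.1250, 0.5000, 0.1250], E[r] = 3.3750, γ^t·E[r] = 3.375000, running G = 3.375000
t=1: π = [0.3438, 0.1563, 0.2188, 0.2813], E[r] = 2.6563, γ^t·E[r] = 2.125000, running G = 5.500000
t=2: π = [0.2617, 0.1680, 0.2813, 0.2891], E[r] = 2.7227, γ^t·E[r] = 1.742500, running G = 7.242500
t=3: π = [0.2876, 0.1577, 0.2627, 0.2920], E[r] = 2.7368, γ^t·E[r] = 1.401250, running G = 8.643750

G = 8.6438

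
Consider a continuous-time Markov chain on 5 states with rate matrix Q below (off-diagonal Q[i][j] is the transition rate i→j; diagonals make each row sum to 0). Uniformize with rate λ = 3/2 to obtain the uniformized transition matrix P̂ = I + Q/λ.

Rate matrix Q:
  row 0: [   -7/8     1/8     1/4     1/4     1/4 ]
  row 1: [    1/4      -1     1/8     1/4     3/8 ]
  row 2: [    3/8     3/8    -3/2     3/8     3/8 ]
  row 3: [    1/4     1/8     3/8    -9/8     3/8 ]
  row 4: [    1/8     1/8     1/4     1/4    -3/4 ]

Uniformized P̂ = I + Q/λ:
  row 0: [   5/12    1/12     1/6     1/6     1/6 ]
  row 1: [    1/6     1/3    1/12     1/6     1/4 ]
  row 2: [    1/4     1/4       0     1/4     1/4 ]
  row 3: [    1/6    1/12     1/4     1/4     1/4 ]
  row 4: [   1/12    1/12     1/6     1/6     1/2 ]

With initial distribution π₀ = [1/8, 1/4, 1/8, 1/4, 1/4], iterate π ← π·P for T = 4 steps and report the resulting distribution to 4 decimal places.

π = [0.2037, 0.1439, 0.1465, 0.1951, 0.3108]

t=0: π = [0.1250, 0.2500, 0.1250, 0.2500, 0.2500]
t=1: π = [0.1875, 0.1667, 0.1458, 0.1979, 0.3021]
t=2: π = [0.2005, 0.1493, 0.1450, 0.1953, 0.3099]
t=3: π = [0.2031, 0.1448, 0.1463, 0.1950, 0.3108]
t=4: π = [0.2037, 0.1439, 0.1465, 0.1951, 0.3108]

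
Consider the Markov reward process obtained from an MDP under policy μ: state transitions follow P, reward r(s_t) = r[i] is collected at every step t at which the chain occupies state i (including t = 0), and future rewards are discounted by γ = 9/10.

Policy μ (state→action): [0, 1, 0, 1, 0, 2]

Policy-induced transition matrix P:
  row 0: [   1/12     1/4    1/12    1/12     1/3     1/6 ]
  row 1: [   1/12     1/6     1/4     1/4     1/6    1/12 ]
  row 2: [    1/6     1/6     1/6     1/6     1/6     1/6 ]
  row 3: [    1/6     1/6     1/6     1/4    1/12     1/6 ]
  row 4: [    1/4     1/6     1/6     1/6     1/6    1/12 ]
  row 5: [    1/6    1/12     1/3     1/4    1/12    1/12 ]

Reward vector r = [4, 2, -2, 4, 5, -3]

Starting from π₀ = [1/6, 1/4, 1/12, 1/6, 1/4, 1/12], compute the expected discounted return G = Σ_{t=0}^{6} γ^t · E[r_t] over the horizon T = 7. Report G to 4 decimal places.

G = 10.3156

t=0: π = [0.1667, 0.2500, 0.0833, 0.1667, 0.2500, 0.0833], E[r] = 2.6667, γ^t·E[r] = 2.666667, running G = 2.666667
t=1: π = [0.1528, 0.1736, 0.1875, 0.1944, 0.1736, 0.1181], E[r] = 1.8750, γ^t·E[r] = 1.687500, running G = 4.354167
t=2: π = [0.1539, 0.1696, 0.1881, 0.1944, 0.1661, 0.1279], E[r] = 1.8032, γ^t·E[r] = 1.460625, running G = 5.814792
t=3: π = [0.1535, 0.1688, 0.1893, 0.1948, 0.1655, 0.1280], E[r] = 1.7958, γ^t·E[r] = 1.309148, running G = 7.123940
t=4: π = [0.1536, 0.1688, 0.1893, 0.1948, 0.1654, 0.1281], E[r] = 1.7951, γ^t·E[r] = 1.177775, running G = 8.301715
t=5: π = [0.1536, 0.1688, 0.1893, 0.1948, 0.1653, 0.1281], E[r] = 1.7950, γ^t·E[r] = 1.059949, running G = 9.361664
t=6: π = [0.1536, 0.1688, 0.1893, 0.1948, 0.1653, 0.1281], E[r] = 1.7950, γ^t·E[r] = 0.953950, running G = 10.315614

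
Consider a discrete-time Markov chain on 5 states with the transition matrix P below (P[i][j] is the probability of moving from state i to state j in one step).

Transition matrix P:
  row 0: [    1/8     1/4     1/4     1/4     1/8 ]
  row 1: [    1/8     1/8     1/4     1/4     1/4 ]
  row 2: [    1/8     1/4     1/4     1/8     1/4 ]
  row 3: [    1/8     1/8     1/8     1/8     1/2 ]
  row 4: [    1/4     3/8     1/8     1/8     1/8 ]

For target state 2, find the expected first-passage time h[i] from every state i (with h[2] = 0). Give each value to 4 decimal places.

First-step conditioning: h[2] = 0; for i ≠ 2, h[i] = 1 + Σ_k P[i][k]·h[k].
  h[0] = 1 + 1/8·h[0] + 1/4·h[1] + 1/4·h[3] + 1/8·h[4]
  h[1] = 1 + 1/8·h[0] + 1/8·h[1] + 1/4·h[3] + 1/4·h[4]
  h[3] = 1 + 1/8·h[0] + 1/8·h[1] + 1/8·h[3] + 1/2·h[4]
  h[4] = 1 + 1/4·h[0] + 3/8·h[1] + 1/8·h[3] + 1/8·h[4]
Solving the 4×4 linear system over states ≠ 2 gives exactly h = [665/131, 673/131, 0, 762/131, 737/131] (h[2] = 0 is the target).

h = [5.0763, 5.1374, 0.0000, 5.8168, 5.6260]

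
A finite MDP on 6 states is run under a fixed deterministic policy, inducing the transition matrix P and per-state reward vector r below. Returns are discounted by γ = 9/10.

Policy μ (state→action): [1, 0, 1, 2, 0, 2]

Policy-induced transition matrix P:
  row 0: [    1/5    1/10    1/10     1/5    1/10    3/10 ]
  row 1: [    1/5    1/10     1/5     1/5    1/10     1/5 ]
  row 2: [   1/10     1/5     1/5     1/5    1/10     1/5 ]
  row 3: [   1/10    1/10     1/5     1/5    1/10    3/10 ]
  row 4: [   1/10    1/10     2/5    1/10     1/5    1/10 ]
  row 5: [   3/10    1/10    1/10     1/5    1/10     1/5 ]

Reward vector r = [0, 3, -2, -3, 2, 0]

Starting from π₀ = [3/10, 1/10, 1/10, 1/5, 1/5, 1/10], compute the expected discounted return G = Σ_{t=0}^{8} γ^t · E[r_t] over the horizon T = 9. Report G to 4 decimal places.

t=0: π = [0.3000, 0.1000, 0.1000, 0.2000, 0.2000, 0.1000], E[r] = -0.1000, γ^t·E[r] = -0.100000, running G = -0.100000
t=1: π = [0.1600, 0.1100, 0.2000, 0.1800, 0.1200, 0.2300], E[r] = -0.3700, γ^t·E[r] = -0.333000, running G = -0.433000
t=2: π = [0.1730, 0.1200, 0.1850, 0.1880, 0.1120, 0.2220], E[r] = -0.3500, γ^t·E[r] = -0.283500, running G = -0.716500
t=3: π = [0.1737, 0.1185, 0.1829, 0.1888, 0.1112, 0.2249], E[r] = -0.3543, γ^t·E[r] = -0.258285, running G = -0.974785
t=4: π = [0.1742, 0.1183, 0.1824, 0.1889, 0.1111, 0.2251], E[r] = -0.3543, γ^t·E[r] = -0.232450, running G = -1.207234
t=5: π = [0.1743, 0.1182, 0.1823, 0.1889, 0.1111, 0.2252], E[r] = -0.3543, γ^t·E[r] = -0.209215, running G = -1.416450
t=6: π = [0.1743, 0.1182, 0.1823, 0.1889, 0.1111, 0.2252], E[r] = -0.3543, γ^t·E[r] = -0.188293, running G = -1.604743
t=7: π = [0.1743, 0.1182, 0.1823, 0.1889, 0.1111, 0.2252], E[r] = -0.3543, γ^t·E[r] = -0.169464, running G = -1.774207
t=8: π = [0.1743, 0.1182, 0.1823, 0.1889, 0.1111, 0.2252], E[r] = -0.3543, γ^t·E[r] = -0.152518, running G = -1.926725

G = -1.9267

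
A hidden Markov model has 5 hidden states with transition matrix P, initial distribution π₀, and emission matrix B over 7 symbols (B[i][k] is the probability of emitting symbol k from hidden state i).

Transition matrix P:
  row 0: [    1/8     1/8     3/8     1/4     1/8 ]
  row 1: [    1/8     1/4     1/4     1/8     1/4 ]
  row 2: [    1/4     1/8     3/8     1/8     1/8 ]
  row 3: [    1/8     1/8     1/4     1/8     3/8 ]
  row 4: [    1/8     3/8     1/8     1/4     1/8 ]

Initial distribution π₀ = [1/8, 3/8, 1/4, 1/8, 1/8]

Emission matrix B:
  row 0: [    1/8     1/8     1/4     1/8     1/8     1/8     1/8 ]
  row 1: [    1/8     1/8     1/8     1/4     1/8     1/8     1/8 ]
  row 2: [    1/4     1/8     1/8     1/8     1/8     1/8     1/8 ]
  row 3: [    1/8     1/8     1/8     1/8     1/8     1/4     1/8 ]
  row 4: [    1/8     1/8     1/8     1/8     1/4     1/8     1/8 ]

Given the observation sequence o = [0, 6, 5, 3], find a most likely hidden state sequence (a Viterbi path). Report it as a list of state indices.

path = [2, 2, 2, 2]

t=0: δ = [1.562e-02, 4.688e-02, 6.250e-02, 1.562e-02, 1.562e-02]  (obs o_0=0)
t=1: δ = [1.953e-03, 1.465e-03, 2.930e-03, 9.766e-04, 1.465e-03]  ψ = [2, 1, 2, 2, 1]  (obs o_1=6)
t=2: δ = [9.155e-05, 6.866e-05, 1.373e-04, 1.221e-04, 4.578e-05]  ψ = [2, 4, 2, 0, 1]  (obs o_2=5)
t=3: δ = [4.292e-06, 4.292e-06, 6.437e-06, 2.861e-06, 5.722e-06]  ψ = [2, 1, 2, 0, 3]  (obs o_3=3)
backtrack: best end state = 2; path = [2, 2, 2, 2]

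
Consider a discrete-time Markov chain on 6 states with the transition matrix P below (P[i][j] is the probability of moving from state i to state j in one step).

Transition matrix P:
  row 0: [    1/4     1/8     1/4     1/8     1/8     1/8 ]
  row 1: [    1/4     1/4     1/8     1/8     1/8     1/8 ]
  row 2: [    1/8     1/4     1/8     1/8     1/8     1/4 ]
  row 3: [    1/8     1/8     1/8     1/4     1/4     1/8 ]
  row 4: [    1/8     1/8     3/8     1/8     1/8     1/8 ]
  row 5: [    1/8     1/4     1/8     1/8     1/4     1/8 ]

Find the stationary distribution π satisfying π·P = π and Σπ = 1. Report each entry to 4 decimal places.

π = [0.1701, 0.1907, 0.1866, 0.1429, 0.1614, 0.1483]

Balance equations π_j = Σ_i π_i·P[i][j]:
  π_0 = 1/4·π_0 + 1/4·π_1 + 1/8·π_2 + 1/8·π_3 + 1/8·π_4 + 1/8·π_5
  π_1 = 1/8·π_0 + 1/4·π_1 + 1/4·π_2 + 1/8·π_3 + 1/8·π_4 + 1/4·π_5
  π_2 = 1/4·π_0 + 1/8·π_1 + 1/8·π_2 + 1/8·π_3 + 3/8·π_4 + 1/8·π_5
  π_3 = 1/8·π_0 + 1/8·π_1 + 1/8·π_2 + 1/4·π_3 + 1/8·π_4 + 1/8·π_5
  π_4 = 1/8·π_0 + 1/8·π_1 + 1/8·π_2 + 1/4·π_3 + 1/8·π_4 + 1/4·π_5
  normalize: π_0 + π_1 + π_2 + π_3 + π_4 + π_5 = 1
Solving the linear system gives exactly π = [4945/29071, 792/4153, 775/4153, 1/7, 4692/29071, 616/4153].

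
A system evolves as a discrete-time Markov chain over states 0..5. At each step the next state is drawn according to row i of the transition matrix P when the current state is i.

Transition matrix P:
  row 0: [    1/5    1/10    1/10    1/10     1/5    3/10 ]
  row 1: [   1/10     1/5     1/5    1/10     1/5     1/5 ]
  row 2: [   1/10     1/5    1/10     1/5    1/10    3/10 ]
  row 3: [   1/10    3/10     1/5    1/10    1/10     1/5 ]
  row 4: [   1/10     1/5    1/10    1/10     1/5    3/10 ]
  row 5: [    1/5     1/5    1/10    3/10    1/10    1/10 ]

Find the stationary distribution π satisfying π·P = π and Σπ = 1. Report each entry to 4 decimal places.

Balance equations π_j = Σ_i π_i·P[i][j]:
  π_0 = 1/5·π_0 + 1/10·π_1 + 1/10·π_2 + 1/10·π_3 + 1/10·π_4 + 1/5·π_5
  π_1 = 1/10·π_0 + 1/5·π_1 + 1/5·π_2 + 3/10·π_3 + 1/5·π_4 + 1/5·π_5
  π_2 = 1/10·π_0 + 1/5·π_1 + 1/10·π_2 + 1/5·π_3 + 1/10·π_4 + 1/10·π_5
  π_3 = 1/10·π_0 + 1/10·π_1 + 1/5·π_2 + 1/10·π_3 + 1/10·π_4 + 3/10·π_5
  π_4 = 1/5·π_0 + 1/5·π_1 + 1/10·π_2 + 1/10·π_3 + 1/5·π_4 + 1/10·π_5
  normalize: π_0 + π_1 + π_2 + π_3 + π_4 + π_5 = 1
Solving the linear system gives exactly π = [7367/54346, 10989/54346, 3695/27173, 8565/54346, 4039/27173, 11957/54346].

π = [0.1356, 0.2022, 0.1360, 0.1576, 0.1486, 0.2200]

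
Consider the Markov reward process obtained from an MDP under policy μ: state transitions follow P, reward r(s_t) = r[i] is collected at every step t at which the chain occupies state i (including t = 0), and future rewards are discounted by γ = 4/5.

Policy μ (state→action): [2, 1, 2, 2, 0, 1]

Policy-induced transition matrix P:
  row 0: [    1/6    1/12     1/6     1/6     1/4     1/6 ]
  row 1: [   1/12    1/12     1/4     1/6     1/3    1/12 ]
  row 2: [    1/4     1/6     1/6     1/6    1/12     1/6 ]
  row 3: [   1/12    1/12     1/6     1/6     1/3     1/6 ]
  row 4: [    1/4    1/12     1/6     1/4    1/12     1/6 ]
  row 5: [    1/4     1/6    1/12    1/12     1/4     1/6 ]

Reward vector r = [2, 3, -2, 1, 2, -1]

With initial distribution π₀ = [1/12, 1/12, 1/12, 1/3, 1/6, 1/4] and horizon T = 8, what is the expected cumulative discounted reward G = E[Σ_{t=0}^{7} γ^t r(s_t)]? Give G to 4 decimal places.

G = 3.2798

t=0: π = [0.0833, 0.0833, 0.0833, 0.3333, 0.1667, 0.2500], E[r] = 0.6667, γ^t·E[r] = 0.666667, running G = 0.666667
t=1: π = [0.1736, 0.1111, 0.1528, 0.1597, 0.2431, 0.1597], E[r] = 0.8611, γ^t·E[r] = 0.688889, running G = 1.355556
t=2: π = [0.1904, 0.1094, 0.1626, 0.1736, 0.2066, 0.1574], E[r] = 0.8131, γ^t·E[r] = 0.520370, running G = 1.875926
t=3: π = [0.1870, 0.1100, 0.1627, 0.1708, 0.2120, 0.1576], E[r] = 0.8159, γ^t·E[r] = 0.417753, running G = 2.293679
t=4: π = [0.1876, 0.1100, 0.1627, 0.1712, 0.2109, 0.1575], E[r] = 0.8155, γ^t·E[r] = 0.334026, running G = 2.627705
t=5: π = [0.1875, 0.1100, 0.1627, 0.1711, 0.2112, 0.1575], E[r] = 0.8156, γ^t·E[r] = 0.267243, running G = 2.894949
t=6: π = [0.1875, 0.1100, 0.1627, 0.1711, 0.2111, 0.1575], E[r] = 0.8155, γ^t·E[r] = 0.213790, running G = 3.108738
t=7: π = [0.1875, 0.1100, 0.1627, 0.1711, 0.2111, 0.1575], E[r] = 0.8155, γ^t·E[r] = 0.171033, running G = 3.279771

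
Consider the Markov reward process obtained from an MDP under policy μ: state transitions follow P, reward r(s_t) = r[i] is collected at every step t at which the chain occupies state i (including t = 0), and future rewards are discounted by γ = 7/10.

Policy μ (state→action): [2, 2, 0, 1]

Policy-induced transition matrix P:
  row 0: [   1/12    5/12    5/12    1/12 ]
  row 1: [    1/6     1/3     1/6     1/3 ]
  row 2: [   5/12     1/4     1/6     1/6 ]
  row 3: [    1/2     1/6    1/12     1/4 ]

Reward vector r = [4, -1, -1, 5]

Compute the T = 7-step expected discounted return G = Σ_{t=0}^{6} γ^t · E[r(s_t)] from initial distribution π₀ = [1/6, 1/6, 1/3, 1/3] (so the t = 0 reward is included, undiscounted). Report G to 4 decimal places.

G = 5.3510

t=0: π = [0.1667, 0.1667, 0.3333, 0.3333], E[r] = 1.8333, γ^t·E[r] = 1.833333, running G = 1.833333
t=1: π = [0.3472, 0.2639, 0.1806, 0.2083], E[r] = 1.9861, γ^t·E[r] = 1.390278, running G = 3.223611
t=2: π = [0.2523, 0.3125, 0.2361, 0.1991], E[r] = 1.4560, γ^t·E[r] = 0.713449, running G = 3.937060
t=3: π = [0.2710, 0.3015, 0.2132, 0.2143], E[r] = 1.6410, γ^t·E[r] = 0.562867, running G = 4.499927
t=4: π = [0.2688, 0.3024, 0.2166, 0.2122], E[r] = 1.6172, γ^t·E[r] = 0.388287, running G = 4.888214
t=5: π = [0.2691, 0.3023, 0.2162, 0.2124], E[r] = 1.6198, γ^t·E[r] = 0.272242, running G = 5.160456
t=6: π = [0.2691, 0.3024, 0.2163, 0.2123], E[r] = 1.6193, γ^t·E[r] = 0.190507, running G = 5.350963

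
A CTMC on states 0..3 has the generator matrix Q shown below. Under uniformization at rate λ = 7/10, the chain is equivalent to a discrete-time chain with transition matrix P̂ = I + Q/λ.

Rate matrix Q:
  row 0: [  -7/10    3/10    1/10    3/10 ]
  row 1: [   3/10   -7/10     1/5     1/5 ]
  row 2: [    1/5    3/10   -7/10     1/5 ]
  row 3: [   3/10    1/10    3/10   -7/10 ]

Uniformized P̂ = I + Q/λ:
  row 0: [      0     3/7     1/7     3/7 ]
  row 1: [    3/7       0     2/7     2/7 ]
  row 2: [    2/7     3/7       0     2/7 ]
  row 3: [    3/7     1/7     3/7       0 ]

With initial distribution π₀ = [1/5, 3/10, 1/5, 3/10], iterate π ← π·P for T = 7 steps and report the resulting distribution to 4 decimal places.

t=0: π = [0.2000, 0.3000, 0.2000, 0.3000]
t=1: π = [0.3143, 0.2143, 0.2429, 0.2286]
t=2: π = [0.2592, 0.2714, 0.2041, 0.2653]
t=3: π = [0.2883, 0.2364, 0.2283, 0.2469]
t=4: π = [0.2724, 0.2567, 0.2146, 0.2564]
t=5: π = [0.2812, 0.2453, 0.2221, 0.2514]
t=6: π = [0.2763, 0.2516, 0.2180, 0.2541]
t=7: π = [0.2790, 0.2482, 0.2202, 0.2526]

π = [0.2790, 0.2482, 0.2202, 0.2526]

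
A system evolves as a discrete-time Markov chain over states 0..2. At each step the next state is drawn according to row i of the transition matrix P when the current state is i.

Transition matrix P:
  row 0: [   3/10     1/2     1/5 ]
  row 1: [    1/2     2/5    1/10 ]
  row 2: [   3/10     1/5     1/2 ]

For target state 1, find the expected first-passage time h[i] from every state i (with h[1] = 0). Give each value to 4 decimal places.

h = [2.4138, 0.0000, 3.4483]

First-step conditioning: h[1] = 0; for i ≠ 1, h[i] = 1 + Σ_k P[i][k]·h[k].
  h[0] = 1 + 3/10·h[0] + 1/5·h[2]
  h[2] = 1 + 3/10·h[0] + 1/2·h[2]
Solving the 2×2 linear system over states ≠ 1 gives exactly h = [70/29, 0, 100/29] (h[1] = 0 is the target).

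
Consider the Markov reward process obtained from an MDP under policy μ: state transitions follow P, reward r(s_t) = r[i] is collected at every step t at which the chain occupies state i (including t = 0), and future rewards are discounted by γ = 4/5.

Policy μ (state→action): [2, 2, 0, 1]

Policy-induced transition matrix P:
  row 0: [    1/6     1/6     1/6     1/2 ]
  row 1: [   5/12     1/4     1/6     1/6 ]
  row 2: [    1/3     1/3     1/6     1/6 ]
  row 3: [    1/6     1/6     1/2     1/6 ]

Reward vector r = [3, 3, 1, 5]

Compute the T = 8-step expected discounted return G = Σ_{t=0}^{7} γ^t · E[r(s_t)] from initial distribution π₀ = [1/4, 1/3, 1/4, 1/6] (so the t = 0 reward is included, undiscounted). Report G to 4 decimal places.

t=0: π = [0.2500, 0.3333, 0.2500, 0.1667], E[r] = 2.8333, γ^t·E[r] = 2.833333, running G = 2.833333
t=1: π = [0.2917, 0.2361, 0.2222, 0.2500], E[r] = 3.0556, γ^t·E[r] = 2.444444, running G = 5.277778
t=2: π = [0.2627, 0.2234, 0.2500, 0.2639], E[r] = 3.0278, γ^t·E[r] = 1.937778, running G = 7.215556
t=3: π = [0.2642, 0.2269, 0.2546, 0.2542], E[r] = 2.9992, γ^t·E[r] = 1.535605, running G = 8.751160
t=4: π = [0.2658, 0.2280, 0.2514, 0.2547], E[r] = 3.0066, γ^t·E[r] = 1.231513, running G = 9.982673
t=5: π = [0.2656, 0.2276, 0.2516, 0.2553], E[r] = 3.0074, γ^t·E[r] = 0.985468, running G = 10.968142
t=6: π = [0.2655, 0.2276, 0.2518, 0.2552], E[r] = 3.0069, γ^t·E[r] = 0.788231, running G = 11.756372
t=7: π = [0.2655, 0.2276, 0.2517, 0.2552], E[r] = 3.0069, γ^t·E[r] = 0.630585, running G = 12.386958

G = 12.3870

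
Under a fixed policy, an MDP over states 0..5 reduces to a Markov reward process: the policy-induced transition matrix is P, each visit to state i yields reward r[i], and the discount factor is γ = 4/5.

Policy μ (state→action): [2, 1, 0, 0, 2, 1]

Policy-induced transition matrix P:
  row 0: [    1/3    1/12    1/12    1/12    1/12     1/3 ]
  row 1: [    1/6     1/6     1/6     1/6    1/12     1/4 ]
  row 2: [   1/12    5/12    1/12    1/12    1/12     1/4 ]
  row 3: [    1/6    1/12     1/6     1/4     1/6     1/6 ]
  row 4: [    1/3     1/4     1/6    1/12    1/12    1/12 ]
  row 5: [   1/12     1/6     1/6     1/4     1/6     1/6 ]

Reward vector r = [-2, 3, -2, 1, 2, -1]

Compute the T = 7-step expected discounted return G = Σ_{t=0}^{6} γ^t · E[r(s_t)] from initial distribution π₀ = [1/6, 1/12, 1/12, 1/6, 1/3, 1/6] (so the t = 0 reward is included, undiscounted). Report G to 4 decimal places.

G = 0.5362

t=0: π = [0.1667, 0.0833, 0.0833, 0.1667, 0.3333, 0.1667], E[r] = 0.4167, γ^t·E[r] = 0.416667, running G = 0.416667
t=1: π = [0.2292, 0.1875, 0.1458, 0.1458, 0.1111, 0.1806], E[r] = 0.0000, γ^t·E[r] = 0.000000, running G = 0.416667
t=2: π = [0.1962, 0.1811, 0.1354, 0.1534, 0.1105, 0.2234], E[r] = 0.0313, γ^t·E[r] = 0.020000, running G = 0.436667
t=3: π = [0.1879, 0.1806, 0.1390, 0.1612, 0.1147, 0.2165], E[r] = 0.0621, γ^t·E[r] = 0.031802, running G = 0.468469
t=4: π = [0.1875, 0.1819, 0.1394, 0.1613, 0.1148, 0.2151], E[r] = 0.0678, γ^t·E[r] = 0.027771, running G = 0.496240
t=5: π = [0.1875, 0.1820, 0.1394, 0.1612, 0.1147, 0.2151], E[r] = 0.0677, γ^t·E[r] = 0.022186, running G = 0.518426
t=6: π = [0.1875, 0.1820, 0.1394, 0.1612, 0.1147, 0.2151], E[r] = 0.0677, γ^t·E[r] = 0.017749, running G = 0.536175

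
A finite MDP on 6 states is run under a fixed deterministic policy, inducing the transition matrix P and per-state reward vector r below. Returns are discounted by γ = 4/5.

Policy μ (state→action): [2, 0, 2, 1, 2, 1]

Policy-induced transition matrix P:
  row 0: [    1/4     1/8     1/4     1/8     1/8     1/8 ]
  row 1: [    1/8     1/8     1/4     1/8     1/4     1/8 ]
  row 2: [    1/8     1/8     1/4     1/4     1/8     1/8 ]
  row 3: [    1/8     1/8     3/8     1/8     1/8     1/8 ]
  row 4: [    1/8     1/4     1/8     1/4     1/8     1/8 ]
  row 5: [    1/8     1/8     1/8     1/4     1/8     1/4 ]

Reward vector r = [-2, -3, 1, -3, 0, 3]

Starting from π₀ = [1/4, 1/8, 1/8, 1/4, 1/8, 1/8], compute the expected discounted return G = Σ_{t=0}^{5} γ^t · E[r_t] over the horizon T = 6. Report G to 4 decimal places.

G = -2.7618

t=0: π = [0.2500, 0.1250, 0.1250, 0.2500, 0.1250, 0.1250], E[r] = -1.1250, γ^t·E[r] = -1.125000, running G = -1.125000
t=1: π = [0.1563, 0.1406, 0.2500, 0.1719, 0.1406, 0.1406], E[r] = -0.5781, γ^t·E[r] = -0.462500, running G = -1.587500
t=2: π = [0.1445, 0.1426, 0.2363, 0.1914, 0.1426, 0.1426], E[r] = -0.6270, γ^t·E[r] = -0.401250, running G = -1.988750
t=3: π = [0.1431, 0.1428, 0.2383, 0.1902, 0.1428, 0.1428], E[r] = -0.6184, γ^t·E[r] = -0.316625, running G = -2.305375
t=4: π = [0.1429, 0.1429, 0.2381, 0.1905, 0.1429, 0.1429], E[r] = -0.6192, γ^t·E[r] = -0.253613, running G = -2.558988
t=5: π = [0.1429, 0.1429, 0.2381, 0.1905, 0.1429, 0.1429], E[r] = -0.6190, γ^t·E[r] = -0.202846, running G = -2.761834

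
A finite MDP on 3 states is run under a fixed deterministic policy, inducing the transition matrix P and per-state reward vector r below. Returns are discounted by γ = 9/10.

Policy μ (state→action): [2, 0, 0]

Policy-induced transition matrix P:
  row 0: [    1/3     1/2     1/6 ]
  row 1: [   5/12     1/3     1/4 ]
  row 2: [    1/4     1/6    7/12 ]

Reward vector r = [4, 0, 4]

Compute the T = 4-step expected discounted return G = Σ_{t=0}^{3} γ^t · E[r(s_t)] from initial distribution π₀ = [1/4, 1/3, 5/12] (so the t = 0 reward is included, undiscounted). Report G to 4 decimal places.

t=0: π = [0.2500, 0.3333, 0.4167], E[r] = 2.6667, γ^t·E[r] = 2.666667, running G = 2.666667
t=1: π = [0.3264, 0.3056, 0.3681], E[r] = 2.7778, γ^t·E[r] = 2.500000, running G = 5.166667
t=2: π = [0.3281, 0.3264, 0.3455], E[r] = 2.6944, γ^t·E[r] = 2.182500, running G = 7.349167
t=3: π = [0.3317, 0.3304, 0.3378], E[r] = 2.6782, γ^t·E[r] = 1.952438, running G = 9.301604

G = 9.3016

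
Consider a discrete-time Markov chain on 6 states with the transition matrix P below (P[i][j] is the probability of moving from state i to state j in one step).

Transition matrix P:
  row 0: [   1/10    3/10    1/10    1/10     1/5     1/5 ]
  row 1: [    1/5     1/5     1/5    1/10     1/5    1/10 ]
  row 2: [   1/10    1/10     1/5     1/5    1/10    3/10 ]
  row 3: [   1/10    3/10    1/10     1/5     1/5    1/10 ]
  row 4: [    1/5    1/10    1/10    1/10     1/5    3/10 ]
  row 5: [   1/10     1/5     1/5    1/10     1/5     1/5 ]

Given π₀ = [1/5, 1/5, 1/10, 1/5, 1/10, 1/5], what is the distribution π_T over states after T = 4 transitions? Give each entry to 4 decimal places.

π = [0.1377, 0.1927, 0.1550, 0.1283, 0.1845, 0.2018]

t=0: π = [0.2000, 0.2000, 0.1000, 0.2000, 0.1000, 0.2000]
t=1: π = [0.1300, 0.2200, 0.1500, 0.1300, 0.1900, 0.1800]
t=2: π = [0.1410, 0.1920, 0.1550, 0.1280, 0.1850, 0.1990]
t=3: π = [0.1377, 0.1929, 0.1546, 0.1283, 0.1845, 0.2020]
t=4: π = [0.1377, 0.1927, 0.1550, 0.1283, 0.1845, 0.2018]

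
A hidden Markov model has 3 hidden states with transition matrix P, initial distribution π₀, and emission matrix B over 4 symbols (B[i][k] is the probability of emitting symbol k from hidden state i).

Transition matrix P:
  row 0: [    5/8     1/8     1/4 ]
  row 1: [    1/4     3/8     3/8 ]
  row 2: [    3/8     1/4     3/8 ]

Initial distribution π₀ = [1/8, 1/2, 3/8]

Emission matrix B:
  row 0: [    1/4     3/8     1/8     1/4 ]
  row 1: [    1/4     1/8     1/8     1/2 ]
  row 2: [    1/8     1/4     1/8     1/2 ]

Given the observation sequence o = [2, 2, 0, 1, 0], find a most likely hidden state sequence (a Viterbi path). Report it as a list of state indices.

t=0: δ = [1.562e-02, 6.250e-02, 4.688e-02]  (obs o_0=2)
t=1: δ = [2.197e-03, 2.930e-03, 2.930e-03]  ψ = [2, 1, 1]  (obs o_1=2)
t=2: δ = [3.433e-04, 2.747e-04, 1.373e-04]  ψ = [0, 1, 1]  (obs o_2=0)
t=3: δ = [8.047e-05, 1.287e-05, 2.575e-05]  ψ = [0, 1, 1]  (obs o_3=1)
t=4: δ = [1.257e-05, 2.515e-06, 2.515e-06]  ψ = [0, 0, 0]  (obs o_4=0)
backtrack: best end state = 0; path = [2, 0, 0, 0, 0]

path = [2, 0, 0, 0, 0]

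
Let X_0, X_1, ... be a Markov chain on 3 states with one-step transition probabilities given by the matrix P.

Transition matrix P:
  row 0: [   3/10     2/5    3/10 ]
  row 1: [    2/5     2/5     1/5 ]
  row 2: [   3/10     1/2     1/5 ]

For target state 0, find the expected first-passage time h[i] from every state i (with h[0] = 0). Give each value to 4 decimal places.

First-step conditioning: h[0] = 0; for i ≠ 0, h[i] = 1 + Σ_k P[i][k]·h[k].
  h[1] = 1 + 2/5·h[1] + 1/5·h[2]
  h[2] = 1 + 1/2·h[1] + 1/5·h[2]
Solving the 2×2 linear system over states ≠ 0 gives exactly h = [0, 50/19, 55/19] (h[0] = 0 is the target).

h = [0.0000, 2.6316, 2.8947]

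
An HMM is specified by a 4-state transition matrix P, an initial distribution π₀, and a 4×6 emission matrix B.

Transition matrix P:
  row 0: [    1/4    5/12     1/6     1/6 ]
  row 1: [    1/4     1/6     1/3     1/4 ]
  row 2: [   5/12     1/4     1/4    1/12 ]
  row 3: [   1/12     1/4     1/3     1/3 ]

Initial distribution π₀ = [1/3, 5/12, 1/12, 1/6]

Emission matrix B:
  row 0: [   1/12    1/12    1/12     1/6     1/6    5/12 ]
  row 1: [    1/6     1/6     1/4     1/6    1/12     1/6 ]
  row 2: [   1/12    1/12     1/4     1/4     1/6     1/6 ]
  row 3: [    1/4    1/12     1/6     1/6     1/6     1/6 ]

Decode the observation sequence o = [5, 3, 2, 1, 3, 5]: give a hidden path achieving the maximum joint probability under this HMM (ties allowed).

path = [0, 1, 2, 1, 2, 0]

t=0: δ = [1.389e-01, 6.944e-02, 1.389e-02, 2.778e-02]  (obs o_0=5)
t=1: δ = [5.787e-03, 9.645e-03, 5.787e-03, 3.858e-03]  ψ = [0, 0, 0, 0]  (obs o_1=3)
t=2: δ = [2.009e-04, 6.028e-04, 8.038e-04, 4.019e-04]  ψ = [1, 0, 1, 1]  (obs o_2=2)
t=3: δ = [2.791e-05, 3.349e-05, 1.674e-05, 1.256e-05]  ψ = [2, 2, 1, 1]  (obs o_3=1)
t=4: δ = [1.395e-06, 1.938e-06, 2.791e-06, 1.395e-06]  ψ = [1, 0, 1, 1]  (obs o_4=3)
t=5: δ = [4.845e-07, 1.163e-07, 1.163e-07, 8.075e-08]  ψ = [2, 2, 2, 1]  (obs o_5=5)
backtrack: best end state = 0; path = [0, 1, 2, 1, 2, 0]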